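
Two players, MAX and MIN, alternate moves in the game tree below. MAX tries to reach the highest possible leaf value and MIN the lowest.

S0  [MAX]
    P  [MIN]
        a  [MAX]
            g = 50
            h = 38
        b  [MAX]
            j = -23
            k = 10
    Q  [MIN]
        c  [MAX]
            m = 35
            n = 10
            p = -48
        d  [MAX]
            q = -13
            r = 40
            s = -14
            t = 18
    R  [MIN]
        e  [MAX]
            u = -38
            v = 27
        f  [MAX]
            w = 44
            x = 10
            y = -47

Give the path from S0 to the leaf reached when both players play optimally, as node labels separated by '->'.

a (MAX): max(50, 38) = 50
b (MAX): max(-23, 10) = 10
P (MIN): min(50, 10) = 10
c (MAX): max(35, 10, -48) = 35
d (MAX): max(-13, 40, -14, 18) = 40
Q (MIN): min(35, 40) = 35
e (MAX): max(-38, 27) = 27
f (MAX): max(44, 10, -47) = 44
R (MIN): min(27, 44) = 27
S0 (MAX): max(10, 35, 27) = 35
At S0, MAX picks Q (highest: 35).
At Q, MIN picks c (lowest: 35).
At c, MAX picks m (highest: 35).
Terminal value 35.

S0 -> Q -> c -> m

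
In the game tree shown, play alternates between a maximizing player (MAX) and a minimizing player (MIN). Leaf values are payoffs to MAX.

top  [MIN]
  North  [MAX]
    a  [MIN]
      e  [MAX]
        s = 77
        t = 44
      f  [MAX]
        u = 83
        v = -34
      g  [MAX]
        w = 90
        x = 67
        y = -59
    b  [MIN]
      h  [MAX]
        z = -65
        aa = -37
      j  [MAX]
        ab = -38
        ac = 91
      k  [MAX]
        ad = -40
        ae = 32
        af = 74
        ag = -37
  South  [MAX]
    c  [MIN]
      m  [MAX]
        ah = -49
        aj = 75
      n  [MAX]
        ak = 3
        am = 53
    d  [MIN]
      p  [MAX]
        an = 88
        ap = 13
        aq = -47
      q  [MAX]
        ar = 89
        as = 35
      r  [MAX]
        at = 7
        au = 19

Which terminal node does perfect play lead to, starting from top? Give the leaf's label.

e (MAX): max(77, 44) = 77
f (MAX): max(83, -34) = 83
g (MAX): max(90, 67, -59) = 90
a (MIN): min(77, 83, 90) = 77
h (MAX): max(-65, -37) = -37
j (MAX): max(-38, 91) = 91
k (MAX): max(-40, 32, 74, -37) = 74
b (MIN): min(-37, 91, 74) = -37
North (MAX): max(77, -37) = 77
m (MAX): max(-49, 75) = 75
n (MAX): max(3, 53) = 53
c (MIN): min(75, 53) = 53
p (MAX): max(88, 13, -47) = 88
q (MAX): max(89, 35) = 89
r (MAX): max(7, 19) = 19
d (MIN): min(88, 89, 19) = 19
South (MAX): max(53, 19) = 53
top (MIN): min(77, 53) = 53
At top, MIN picks South (lowest: 53).
At South, MAX picks c (highest: 53).
At c, MIN picks n (lowest: 53).
At n, MAX picks am (highest: 53).
Terminal value 53.

am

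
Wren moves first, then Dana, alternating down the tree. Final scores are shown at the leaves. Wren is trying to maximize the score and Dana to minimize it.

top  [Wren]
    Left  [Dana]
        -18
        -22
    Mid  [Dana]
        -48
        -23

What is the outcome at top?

Left (Dana): min(-18, -22) = -22
Mid (Dana): min(-48, -23) = -48
top (Wren): max(-22, -48) = -22

-22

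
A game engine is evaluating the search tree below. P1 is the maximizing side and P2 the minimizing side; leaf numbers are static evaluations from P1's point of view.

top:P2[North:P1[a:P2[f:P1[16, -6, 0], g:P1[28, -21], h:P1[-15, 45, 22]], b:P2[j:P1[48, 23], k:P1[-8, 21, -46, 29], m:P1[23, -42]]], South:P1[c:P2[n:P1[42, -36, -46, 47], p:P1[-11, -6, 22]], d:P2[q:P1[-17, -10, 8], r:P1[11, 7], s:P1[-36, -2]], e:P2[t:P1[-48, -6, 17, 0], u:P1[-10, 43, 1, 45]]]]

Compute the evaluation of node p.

p (P1): max(-11, -6, 22) = 22

22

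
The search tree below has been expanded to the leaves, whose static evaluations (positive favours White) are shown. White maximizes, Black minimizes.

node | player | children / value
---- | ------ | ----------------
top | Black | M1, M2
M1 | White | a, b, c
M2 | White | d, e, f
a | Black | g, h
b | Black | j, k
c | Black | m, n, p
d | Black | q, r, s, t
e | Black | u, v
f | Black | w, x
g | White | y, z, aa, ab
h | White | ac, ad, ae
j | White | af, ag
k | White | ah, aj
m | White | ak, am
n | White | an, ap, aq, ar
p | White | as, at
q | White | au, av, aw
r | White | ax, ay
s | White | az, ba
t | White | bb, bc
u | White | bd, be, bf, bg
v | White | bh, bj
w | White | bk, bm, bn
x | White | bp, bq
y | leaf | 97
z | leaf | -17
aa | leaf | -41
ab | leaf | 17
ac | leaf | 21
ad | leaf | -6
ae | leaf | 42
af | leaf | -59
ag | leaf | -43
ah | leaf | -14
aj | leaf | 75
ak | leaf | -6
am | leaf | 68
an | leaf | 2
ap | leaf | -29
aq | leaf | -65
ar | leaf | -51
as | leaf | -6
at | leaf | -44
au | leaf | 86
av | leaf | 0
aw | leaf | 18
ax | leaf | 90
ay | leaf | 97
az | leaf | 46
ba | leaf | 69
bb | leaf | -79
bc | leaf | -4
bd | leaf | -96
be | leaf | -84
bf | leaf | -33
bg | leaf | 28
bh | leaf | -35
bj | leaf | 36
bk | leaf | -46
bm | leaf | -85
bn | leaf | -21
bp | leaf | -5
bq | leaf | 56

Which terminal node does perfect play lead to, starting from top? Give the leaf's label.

g (White): max(97, -17, -41, 17) = 97
h (White): max(21, -6, 42) = 42
a (Black): min(97, 42) = 42
j (White): max(-59, -43) = -43
k (White): max(-14, 75) = 75
b (Black): min(-43, 75) = -43
m (White): max(-6, 68) = 68
n (White): max(2, -29, -65, -51) = 2
p (White): max(-6, -44) = -6
c (Black): min(68, 2, -6) = -6
M1 (White): max(42, -43, -6) = 42
q (White): max(86, 0, 18) = 86
r (White): max(90, 97) = 97
s (White): max(46, 69) = 69
t (White): max(-79, -4) = -4
d (Black): min(86, 97, 69, -4) = -4
u (White): max(-96, -84, -33, 28) = 28
v (White): max(-35, 36) = 36
e (Black): min(28, 36) = 28
w (White): max(-46, -85, -21) = -21
x (White): max(-5, 56) = 56
f (Black): min(-21, 56) = -21
M2 (White): max(-4, 28, -21) = 28
top (Black): min(42, 28) = 28
At top, Black picks M2 (lowest: 28).
At M2, White picks e (highest: 28).
At e, Black picks u (lowest: 28).
At u, White picks bg (highest: 28).
Terminal value 28.

bg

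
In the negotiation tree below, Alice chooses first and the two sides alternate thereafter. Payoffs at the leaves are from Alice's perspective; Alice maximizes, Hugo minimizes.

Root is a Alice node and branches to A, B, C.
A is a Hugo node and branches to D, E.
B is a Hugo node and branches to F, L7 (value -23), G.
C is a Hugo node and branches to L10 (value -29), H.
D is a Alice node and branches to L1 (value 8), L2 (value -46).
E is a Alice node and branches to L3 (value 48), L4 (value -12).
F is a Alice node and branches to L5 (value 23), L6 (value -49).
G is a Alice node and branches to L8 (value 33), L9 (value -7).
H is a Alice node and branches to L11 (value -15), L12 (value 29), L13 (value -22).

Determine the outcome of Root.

8

D (Alice): max(8, -46) = 8
E (Alice): max(48, -12) = 48
A (Hugo): min(8, 48) = 8
F (Alice): max(23, -49) = 23
G (Alice): max(33, -7) = 33
B (Hugo): min(23, -23, 33) = -23
H (Alice): max(-15, 29, -22) = 29
C (Hugo): min(-29, 29) = -29
Root (Alice): max(8, -23, -29) = 8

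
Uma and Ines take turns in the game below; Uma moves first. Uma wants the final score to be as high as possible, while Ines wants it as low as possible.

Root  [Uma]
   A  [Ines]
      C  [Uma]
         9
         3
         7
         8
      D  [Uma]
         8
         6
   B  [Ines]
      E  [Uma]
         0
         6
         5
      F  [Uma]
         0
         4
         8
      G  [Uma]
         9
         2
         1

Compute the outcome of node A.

8

C (Uma): max(9, 3, 7, 8) = 9
D (Uma): max(8, 6) = 8
A (Ines): min(9, 8) = 8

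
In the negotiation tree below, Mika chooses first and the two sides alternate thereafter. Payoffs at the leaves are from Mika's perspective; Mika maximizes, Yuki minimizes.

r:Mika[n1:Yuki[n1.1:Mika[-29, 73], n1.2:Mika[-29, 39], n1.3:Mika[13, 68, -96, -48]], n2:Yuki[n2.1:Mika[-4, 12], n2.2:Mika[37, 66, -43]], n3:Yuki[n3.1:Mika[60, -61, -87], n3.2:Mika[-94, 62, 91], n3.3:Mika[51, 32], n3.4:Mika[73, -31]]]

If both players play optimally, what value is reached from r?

n1.1 (Mika): max(-29, 73) = 73
n1.2 (Mika): max(-29, 39) = 39
n1.3 (Mika): max(13, 68, -96, -48) = 68
n1 (Yuki): min(73, 39, 68) = 39
n2.1 (Mika): max(-4, 12) = 12
n2.2 (Mika): max(37, 66, -43) = 66
n2 (Yuki): min(12, 66) = 12
n3.1 (Mika): max(60, -61, -87) = 60
n3.2 (Mika): max(-94, 62, 91) = 91
n3.3 (Mika): max(51, 32) = 51
n3.4 (Mika): max(73, -31) = 73
n3 (Yuki): min(60, 91, 51, 73) = 51
r (Mika): max(39, 12, 51) = 51

51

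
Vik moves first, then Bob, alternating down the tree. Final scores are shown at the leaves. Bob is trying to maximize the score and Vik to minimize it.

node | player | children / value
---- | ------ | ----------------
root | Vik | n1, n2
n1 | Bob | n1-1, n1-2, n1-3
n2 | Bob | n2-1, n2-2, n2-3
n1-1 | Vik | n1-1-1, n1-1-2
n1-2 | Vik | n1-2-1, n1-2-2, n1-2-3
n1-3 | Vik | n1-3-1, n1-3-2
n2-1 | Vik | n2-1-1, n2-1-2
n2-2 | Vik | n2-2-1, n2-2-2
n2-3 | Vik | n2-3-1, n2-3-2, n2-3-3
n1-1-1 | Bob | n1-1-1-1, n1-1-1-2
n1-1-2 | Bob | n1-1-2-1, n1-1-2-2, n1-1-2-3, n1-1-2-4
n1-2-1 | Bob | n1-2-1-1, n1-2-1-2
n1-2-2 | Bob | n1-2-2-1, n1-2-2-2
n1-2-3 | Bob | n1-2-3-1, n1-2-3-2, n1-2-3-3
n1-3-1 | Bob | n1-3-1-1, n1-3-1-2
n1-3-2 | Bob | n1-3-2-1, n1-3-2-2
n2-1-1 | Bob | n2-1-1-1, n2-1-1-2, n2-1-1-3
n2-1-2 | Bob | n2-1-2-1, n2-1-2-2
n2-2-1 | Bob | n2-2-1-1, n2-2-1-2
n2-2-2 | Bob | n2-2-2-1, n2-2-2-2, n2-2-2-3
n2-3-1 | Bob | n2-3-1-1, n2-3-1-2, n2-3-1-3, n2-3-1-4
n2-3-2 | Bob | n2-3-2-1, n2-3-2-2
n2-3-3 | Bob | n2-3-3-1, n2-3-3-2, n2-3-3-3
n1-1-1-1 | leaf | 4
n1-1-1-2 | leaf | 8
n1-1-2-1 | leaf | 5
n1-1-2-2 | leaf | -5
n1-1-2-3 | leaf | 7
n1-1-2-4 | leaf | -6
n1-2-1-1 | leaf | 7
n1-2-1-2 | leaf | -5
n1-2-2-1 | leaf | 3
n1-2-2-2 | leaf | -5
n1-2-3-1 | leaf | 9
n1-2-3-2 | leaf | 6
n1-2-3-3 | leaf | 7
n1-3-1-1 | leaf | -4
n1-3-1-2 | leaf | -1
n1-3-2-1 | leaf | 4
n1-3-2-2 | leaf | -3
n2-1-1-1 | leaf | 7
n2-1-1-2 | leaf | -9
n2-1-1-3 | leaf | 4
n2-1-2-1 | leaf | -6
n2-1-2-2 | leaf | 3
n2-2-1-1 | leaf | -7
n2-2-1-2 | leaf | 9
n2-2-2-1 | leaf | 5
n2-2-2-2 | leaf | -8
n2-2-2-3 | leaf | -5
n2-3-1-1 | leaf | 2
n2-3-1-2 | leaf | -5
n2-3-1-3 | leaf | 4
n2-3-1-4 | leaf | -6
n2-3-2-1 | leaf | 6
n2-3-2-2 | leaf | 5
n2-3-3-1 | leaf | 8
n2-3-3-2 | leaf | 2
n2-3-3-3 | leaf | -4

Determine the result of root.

n1-1-1 (Bob): max(4, 8) = 8
n1-1-2 (Bob): max(5, -5, 7, -6) = 7
n1-1 (Vik): min(8, 7) = 7
n1-2-1 (Bob): max(7, -5) = 7
n1-2-2 (Bob): max(3, -5) = 3
n1-2-3 (Bob): max(9, 6, 7) = 9
n1-2 (Vik): min(7, 3, 9) = 3
n1-3-1 (Bob): max(-4, -1) = -1
n1-3-2 (Bob): max(4, -3) = 4
n1-3 (Vik): min(-1, 4) = -1
n1 (Bob): max(7, 3, -1) = 7
n2-1-1 (Bob): max(7, -9, 4) = 7
n2-1-2 (Bob): max(-6, 3) = 3
n2-1 (Vik): min(7, 3) = 3
n2-2-1 (Bob): max(-7, 9) = 9
n2-2-2 (Bob): max(5, -8, -5) = 5
n2-2 (Vik): min(9, 5) = 5
n2-3-1 (Bob): max(2, -5, 4, -6) = 4
n2-3-2 (Bob): max(6, 5) = 6
n2-3-3 (Bob): max(8, 2, -4) = 8
n2-3 (Vik): min(4, 6, 8) = 4
n2 (Bob): max(3, 5, 4) = 5
root (Vik): min(7, 5) = 5

5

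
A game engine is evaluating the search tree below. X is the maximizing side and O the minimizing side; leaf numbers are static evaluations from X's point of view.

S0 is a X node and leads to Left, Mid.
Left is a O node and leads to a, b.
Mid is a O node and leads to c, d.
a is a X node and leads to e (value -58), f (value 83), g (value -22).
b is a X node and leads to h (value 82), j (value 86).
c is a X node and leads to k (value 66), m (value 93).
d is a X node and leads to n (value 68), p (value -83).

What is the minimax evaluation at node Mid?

68

c (X): max(66, 93) = 93
d (X): max(68, -83) = 68
Mid (O): min(93, 68) = 68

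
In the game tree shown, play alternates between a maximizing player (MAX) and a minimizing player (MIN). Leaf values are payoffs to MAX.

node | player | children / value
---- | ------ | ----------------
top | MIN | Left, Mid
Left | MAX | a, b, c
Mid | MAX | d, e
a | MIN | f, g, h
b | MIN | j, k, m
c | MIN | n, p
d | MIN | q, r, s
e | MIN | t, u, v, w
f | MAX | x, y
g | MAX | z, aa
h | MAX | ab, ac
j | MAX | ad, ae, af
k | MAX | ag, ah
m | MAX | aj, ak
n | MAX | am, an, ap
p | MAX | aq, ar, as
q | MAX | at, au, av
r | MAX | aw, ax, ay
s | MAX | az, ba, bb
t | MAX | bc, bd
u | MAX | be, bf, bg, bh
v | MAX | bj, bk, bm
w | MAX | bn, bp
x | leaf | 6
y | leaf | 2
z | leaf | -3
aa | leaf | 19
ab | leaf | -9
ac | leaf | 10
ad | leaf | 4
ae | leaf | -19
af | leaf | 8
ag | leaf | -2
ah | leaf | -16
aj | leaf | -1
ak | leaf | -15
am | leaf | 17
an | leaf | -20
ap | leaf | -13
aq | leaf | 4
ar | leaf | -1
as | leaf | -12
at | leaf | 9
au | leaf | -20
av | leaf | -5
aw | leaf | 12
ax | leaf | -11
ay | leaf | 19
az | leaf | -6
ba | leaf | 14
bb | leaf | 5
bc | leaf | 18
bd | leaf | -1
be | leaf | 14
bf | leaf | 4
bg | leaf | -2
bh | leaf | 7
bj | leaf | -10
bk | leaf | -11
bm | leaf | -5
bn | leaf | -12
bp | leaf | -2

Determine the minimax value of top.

f (MAX): max(6, 2) = 6
g (MAX): max(-3, 19) = 19
h (MAX): max(-9, 10) = 10
a (MIN): min(6, 19, 10) = 6
j (MAX): max(4, -19, 8) = 8
k (MAX): max(-2, -16) = -2
m (MAX): max(-1, -15) = -1
b (MIN): min(8, -2, -1) = -2
n (MAX): max(17, -20, -13) = 17
p (MAX): max(4, -1, -12) = 4
c (MIN): min(17, 4) = 4
Left (MAX): max(6, -2, 4) = 6
q (MAX): max(9, -20, -5) = 9
r (MAX): max(12, -11, 19) = 19
s (MAX): max(-6, 14, 5) = 14
d (MIN): min(9, 19, 14) = 9
t (MAX): max(18, -1) = 18
u (MAX): max(14, 4, -2, 7) = 14
v (MAX): max(-10, -11, -5) = -5
w (MAX): max(-12, -2) = -2
e (MIN): min(18, 14, -5, -2) = -5
Mid (MAX): max(9, -5) = 9
top (MIN): min(6, 9) = 6

6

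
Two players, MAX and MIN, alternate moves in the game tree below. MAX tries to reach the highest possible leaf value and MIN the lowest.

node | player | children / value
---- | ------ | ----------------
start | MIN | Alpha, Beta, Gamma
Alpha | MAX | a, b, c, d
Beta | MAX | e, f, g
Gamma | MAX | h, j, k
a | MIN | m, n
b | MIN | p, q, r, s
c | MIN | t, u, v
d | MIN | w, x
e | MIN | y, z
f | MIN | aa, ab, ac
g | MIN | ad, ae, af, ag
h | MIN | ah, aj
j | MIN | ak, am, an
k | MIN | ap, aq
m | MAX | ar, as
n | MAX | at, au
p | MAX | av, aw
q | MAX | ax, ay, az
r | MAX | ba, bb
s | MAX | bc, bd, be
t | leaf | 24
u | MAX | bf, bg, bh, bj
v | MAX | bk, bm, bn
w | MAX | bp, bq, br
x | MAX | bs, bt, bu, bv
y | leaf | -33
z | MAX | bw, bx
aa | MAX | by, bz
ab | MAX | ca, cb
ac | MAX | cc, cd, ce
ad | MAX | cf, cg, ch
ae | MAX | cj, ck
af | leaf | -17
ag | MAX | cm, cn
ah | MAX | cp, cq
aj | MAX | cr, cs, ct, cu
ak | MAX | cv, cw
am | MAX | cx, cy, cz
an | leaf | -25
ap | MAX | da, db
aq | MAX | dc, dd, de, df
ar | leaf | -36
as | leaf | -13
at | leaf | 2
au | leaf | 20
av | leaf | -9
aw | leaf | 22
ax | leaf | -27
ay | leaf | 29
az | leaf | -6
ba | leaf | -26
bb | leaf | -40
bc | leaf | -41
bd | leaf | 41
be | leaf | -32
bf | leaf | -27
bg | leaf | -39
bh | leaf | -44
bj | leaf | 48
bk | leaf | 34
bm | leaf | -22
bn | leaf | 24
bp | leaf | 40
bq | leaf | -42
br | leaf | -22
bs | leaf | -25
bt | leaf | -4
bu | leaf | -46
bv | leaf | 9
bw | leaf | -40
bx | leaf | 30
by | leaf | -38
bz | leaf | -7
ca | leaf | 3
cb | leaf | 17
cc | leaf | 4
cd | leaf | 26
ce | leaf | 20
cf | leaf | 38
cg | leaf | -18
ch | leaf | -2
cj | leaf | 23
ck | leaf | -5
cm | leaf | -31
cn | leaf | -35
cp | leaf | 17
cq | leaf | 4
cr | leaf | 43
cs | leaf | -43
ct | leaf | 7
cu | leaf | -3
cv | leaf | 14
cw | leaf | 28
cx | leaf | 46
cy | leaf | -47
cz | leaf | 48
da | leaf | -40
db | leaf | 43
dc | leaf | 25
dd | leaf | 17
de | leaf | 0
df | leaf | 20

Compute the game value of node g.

-31

ad (MAX): max(38, -18, -2) = 38
ae (MAX): max(23, -5) = 23
ag (MAX): max(-31, -35) = -31
g (MIN): min(38, 23, -17, -31) = -31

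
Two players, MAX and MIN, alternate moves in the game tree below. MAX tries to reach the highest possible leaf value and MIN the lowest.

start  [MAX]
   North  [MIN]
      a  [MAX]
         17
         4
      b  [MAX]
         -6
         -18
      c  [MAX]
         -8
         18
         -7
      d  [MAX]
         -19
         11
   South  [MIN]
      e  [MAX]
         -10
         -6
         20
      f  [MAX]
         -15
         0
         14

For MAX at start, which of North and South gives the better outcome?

a (MAX): max(17, 4) = 17
b (MAX): max(-6, -18) = -6
c (MAX): max(-8, 18, -7) = 18
d (MAX): max(-19, 11) = 11
North (MIN): min(17, -6, 18, 11) = -6
e (MAX): max(-10, -6, 20) = 20
f (MAX): max(-15, 0, 14) = 14
South (MIN): min(20, 14) = 14
MAX prefers the higher value; North=-6, South=14. South is better since 14 > -6.

South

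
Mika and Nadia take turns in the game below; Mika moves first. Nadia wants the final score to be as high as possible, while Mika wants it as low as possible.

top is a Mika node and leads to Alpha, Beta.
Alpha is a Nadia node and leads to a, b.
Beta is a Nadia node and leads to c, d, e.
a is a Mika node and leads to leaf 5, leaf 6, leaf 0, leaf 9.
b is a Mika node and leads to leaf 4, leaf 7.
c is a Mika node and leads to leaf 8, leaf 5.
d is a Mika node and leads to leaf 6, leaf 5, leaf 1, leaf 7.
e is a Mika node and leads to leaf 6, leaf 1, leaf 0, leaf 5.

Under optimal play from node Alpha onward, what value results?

4

a (Mika): min(5, 6, 0, 9) = 0
b (Mika): min(4, 7) = 4
Alpha (Nadia): max(0, 4) = 4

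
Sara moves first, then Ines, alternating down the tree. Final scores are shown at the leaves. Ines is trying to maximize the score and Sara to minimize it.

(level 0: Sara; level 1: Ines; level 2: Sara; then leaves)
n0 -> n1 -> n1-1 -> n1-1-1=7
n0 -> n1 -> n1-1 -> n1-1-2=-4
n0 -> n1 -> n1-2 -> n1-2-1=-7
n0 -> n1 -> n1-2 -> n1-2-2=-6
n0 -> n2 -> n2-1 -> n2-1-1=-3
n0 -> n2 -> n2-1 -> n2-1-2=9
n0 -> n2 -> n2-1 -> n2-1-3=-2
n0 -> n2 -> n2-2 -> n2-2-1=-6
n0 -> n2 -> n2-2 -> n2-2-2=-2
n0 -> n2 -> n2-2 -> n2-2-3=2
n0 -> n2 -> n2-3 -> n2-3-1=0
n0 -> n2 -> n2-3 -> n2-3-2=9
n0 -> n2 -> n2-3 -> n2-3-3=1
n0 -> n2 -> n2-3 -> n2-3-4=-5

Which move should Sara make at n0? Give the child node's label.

n1-1 (Sara): min(7, -4) = -4
n1-2 (Sara): min(-7, -6) = -7
n1 (Ines): max(-4, -7) = -4
n2-1 (Sara): min(-3, 9, -2) = -3
n2-2 (Sara): min(-6, -2, 2) = -6
n2-3 (Sara): min(0, 9, 1, -5) = -5
n2 (Ines): max(-3, -6, -5) = -3
n0 (Sara): min(-4, -3) = -4
Sara at n0 wants the lowest of {n1=-4, n2=-3}, so chooses n1.

n1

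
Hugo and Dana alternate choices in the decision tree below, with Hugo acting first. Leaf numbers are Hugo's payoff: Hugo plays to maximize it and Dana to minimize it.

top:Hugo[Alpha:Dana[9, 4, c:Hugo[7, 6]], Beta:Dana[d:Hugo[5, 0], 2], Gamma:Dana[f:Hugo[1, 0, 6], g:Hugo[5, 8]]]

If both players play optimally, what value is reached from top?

6

c (Hugo): max(7, 6) = 7
Alpha (Dana): min(9, 4, 7) = 4
d (Hugo): max(5, 0) = 5
Beta (Dana): min(5, 2) = 2
f (Hugo): max(1, 0, 6) = 6
g (Hugo): max(5, 8) = 8
Gamma (Dana): min(6, 8) = 6
top (Hugo): max(4, 2, 6) = 6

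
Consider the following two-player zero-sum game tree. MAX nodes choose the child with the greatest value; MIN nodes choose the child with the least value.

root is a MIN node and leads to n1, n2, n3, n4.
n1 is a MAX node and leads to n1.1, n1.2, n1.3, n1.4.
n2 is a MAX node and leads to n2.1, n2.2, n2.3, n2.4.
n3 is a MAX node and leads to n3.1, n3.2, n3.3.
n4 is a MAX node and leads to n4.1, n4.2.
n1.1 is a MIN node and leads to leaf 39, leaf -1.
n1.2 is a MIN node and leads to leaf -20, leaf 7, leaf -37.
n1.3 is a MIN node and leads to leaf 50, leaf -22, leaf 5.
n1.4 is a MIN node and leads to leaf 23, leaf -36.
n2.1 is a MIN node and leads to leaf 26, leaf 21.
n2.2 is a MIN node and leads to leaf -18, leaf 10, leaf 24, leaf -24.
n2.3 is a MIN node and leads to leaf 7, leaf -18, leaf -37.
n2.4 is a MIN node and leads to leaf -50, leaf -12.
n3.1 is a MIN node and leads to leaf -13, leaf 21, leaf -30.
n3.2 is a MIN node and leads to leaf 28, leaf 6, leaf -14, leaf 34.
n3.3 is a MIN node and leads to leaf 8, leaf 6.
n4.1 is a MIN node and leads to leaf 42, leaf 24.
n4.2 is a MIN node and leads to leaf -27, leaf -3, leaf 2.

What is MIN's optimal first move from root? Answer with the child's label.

n1

n1.1 (MIN): min(39, -1) = -1
n1.2 (MIN): min(-20, 7, -37) = -37
n1.3 (MIN): min(50, -22, 5) = -22
n1.4 (MIN): min(23, -36) = -36
n1 (MAX): max(-1, -37, -22, -36) = -1
n2.1 (MIN): min(26, 21) = 21
n2.2 (MIN): min(-18, 10, 24, -24) = -24
n2.3 (MIN): min(7, -18, -37) = -37
n2.4 (MIN): min(-50, -12) = -50
n2 (MAX): max(21, -24, -37, -50) = 21
n3.1 (MIN): min(-13, 21, -30) = -30
n3.2 (MIN): min(28, 6, -14, 34) = -14
n3.3 (MIN): min(8, 6) = 6
n3 (MAX): max(-30, -14, 6) = 6
n4.1 (MIN): min(42, 24) = 24
n4.2 (MIN): min(-27, -3, 2) = -27
n4 (MAX): max(24, -27) = 24
root (MIN): min(-1, 21, 6, 24) = -1
MIN at root wants the lowest of {n1=-1, n2=21, n3=6, n4=24}, so chooses n1.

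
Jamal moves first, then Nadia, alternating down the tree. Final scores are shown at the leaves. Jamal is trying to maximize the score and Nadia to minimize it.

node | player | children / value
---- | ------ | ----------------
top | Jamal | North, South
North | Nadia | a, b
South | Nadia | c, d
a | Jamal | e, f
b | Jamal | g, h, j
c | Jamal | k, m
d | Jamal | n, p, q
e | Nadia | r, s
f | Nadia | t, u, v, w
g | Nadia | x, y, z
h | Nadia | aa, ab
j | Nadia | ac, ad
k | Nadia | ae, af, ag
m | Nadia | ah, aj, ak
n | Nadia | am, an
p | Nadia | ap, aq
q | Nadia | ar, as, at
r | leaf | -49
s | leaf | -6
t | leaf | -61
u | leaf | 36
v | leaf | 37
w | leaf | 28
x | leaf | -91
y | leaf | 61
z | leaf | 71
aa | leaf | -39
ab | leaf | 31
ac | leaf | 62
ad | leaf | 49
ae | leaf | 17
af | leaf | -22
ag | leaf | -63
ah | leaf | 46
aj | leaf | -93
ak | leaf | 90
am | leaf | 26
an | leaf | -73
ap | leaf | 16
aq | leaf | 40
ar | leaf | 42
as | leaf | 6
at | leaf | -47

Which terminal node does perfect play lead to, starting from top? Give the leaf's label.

e (Nadia): min(-49, -6) = -49
f (Nadia): min(-61, 36, 37, 28) = -61
a (Jamal): max(-49, -61) = -49
g (Nadia): min(-91, 61, 71) = -91
h (Nadia): min(-39, 31) = -39
j (Nadia): min(62, 49) = 49
b (Jamal): max(-91, -39, 49) = 49
North (Nadia): min(-49, 49) = -49
k (Nadia): min(17, -22, -63) = -63
m (Nadia): min(46, -93, 90) = -93
c (Jamal): max(-63, -93) = -63
n (Nadia): min(26, -73) = -73
p (Nadia): min(16, 40) = 16
q (Nadia): min(42, 6, -47) = -47
d (Jamal): max(-73, 16, -47) = 16
South (Nadia): min(-63, 16) = -63
top (Jamal): max(-49, -63) = -49
At top, Jamal picks North (highest: -49).
At North, Nadia picks a (lowest: -49).
At a, Jamal picks e (highest: -49).
At e, Nadia picks r (lowest: -49).
Terminal value -49.

r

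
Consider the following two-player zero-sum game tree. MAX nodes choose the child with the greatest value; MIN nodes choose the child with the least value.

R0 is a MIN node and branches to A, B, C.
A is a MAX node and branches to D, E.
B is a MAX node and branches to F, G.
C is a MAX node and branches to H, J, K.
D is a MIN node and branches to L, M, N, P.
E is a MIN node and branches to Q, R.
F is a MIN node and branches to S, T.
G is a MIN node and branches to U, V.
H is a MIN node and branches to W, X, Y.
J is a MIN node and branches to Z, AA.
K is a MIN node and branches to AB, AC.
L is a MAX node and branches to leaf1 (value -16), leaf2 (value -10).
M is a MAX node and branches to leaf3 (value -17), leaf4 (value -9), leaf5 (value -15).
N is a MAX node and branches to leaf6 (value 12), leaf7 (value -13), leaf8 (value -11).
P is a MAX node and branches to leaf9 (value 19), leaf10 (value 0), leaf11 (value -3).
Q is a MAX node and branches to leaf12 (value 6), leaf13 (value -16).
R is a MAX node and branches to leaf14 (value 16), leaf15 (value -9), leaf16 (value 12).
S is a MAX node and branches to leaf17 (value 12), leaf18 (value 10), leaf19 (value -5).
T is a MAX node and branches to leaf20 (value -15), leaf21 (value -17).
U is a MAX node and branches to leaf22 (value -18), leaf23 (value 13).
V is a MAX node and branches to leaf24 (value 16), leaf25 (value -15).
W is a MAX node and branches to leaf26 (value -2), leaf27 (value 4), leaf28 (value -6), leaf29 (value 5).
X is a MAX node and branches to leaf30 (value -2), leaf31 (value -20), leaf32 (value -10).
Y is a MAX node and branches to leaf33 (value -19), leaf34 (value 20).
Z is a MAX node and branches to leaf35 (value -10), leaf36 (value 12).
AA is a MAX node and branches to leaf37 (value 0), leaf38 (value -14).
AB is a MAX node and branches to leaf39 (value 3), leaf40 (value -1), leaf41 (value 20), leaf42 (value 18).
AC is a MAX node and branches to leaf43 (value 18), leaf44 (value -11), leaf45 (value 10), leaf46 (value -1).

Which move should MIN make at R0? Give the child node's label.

A

L (MAX): max(-16, -10) = -10
M (MAX): max(-17, -9, -15) = -9
N (MAX): max(12, -13, -11) = 12
P (MAX): max(19, 0, -3) = 19
D (MIN): min(-10, -9, 12, 19) = -10
Q (MAX): max(6, -16) = 6
R (MAX): max(16, -9, 12) = 16
E (MIN): min(6, 16) = 6
A (MAX): max(-10, 6) = 6
S (MAX): max(12, 10, -5) = 12
T (MAX): max(-15, -17) = -15
F (MIN): min(12, -15) = -15
U (MAX): max(-18, 13) = 13
V (MAX): max(16, -15) = 16
G (MIN): min(13, 16) = 13
B (MAX): max(-15, 13) = 13
W (MAX): max(-2, 4, -6, 5) = 5
X (MAX): max(-2, -20, -10) = -2
Y (MAX): max(-19, 20) = 20
H (MIN): min(5, -2, 20) = -2
Z (MAX): max(-10, 12) = 12
AA (MAX): max(0, -14) = 0
J (MIN): min(12, 0) = 0
AB (MAX): max(3, -1, 20, 18) = 20
AC (MAX): max(18, -11, 10, -1) = 18
K (MIN): min(20, 18) = 18
C (MAX): max(-2, 0, 18) = 18
R0 (MIN): min(6, 13, 18) = 6
MIN at R0 wants the lowest of {A=6, B=13, C=18}, so chooses A.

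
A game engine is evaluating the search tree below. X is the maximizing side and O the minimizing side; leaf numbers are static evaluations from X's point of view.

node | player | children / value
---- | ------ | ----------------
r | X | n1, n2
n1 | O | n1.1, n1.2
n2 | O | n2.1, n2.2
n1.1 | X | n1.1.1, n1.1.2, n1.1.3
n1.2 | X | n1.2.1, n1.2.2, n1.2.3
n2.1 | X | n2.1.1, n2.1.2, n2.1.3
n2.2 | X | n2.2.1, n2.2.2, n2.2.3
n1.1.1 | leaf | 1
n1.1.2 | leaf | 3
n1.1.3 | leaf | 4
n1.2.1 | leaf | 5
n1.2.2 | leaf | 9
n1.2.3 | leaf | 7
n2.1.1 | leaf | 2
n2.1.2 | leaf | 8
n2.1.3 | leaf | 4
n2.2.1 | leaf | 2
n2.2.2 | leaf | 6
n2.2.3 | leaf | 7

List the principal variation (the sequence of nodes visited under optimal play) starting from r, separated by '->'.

r -> n2 -> n2.2 -> n2.2.3

n1.1 (X): max(1, 3, 4) = 4
n1.2 (X): max(5, 9, 7) = 9
n1 (O): min(4, 9) = 4
n2.1 (X): max(2, 8, 4) = 8
n2.2 (X): max(2, 6, 7) = 7
n2 (O): min(8, 7) = 7
r (X): max(4, 7) = 7
At r, X picks n2 (highest: 7).
At n2, O picks n2.2 (lowest: 7).
At n2.2, X picks n2.2.3 (highest: 7).
Terminal value 7.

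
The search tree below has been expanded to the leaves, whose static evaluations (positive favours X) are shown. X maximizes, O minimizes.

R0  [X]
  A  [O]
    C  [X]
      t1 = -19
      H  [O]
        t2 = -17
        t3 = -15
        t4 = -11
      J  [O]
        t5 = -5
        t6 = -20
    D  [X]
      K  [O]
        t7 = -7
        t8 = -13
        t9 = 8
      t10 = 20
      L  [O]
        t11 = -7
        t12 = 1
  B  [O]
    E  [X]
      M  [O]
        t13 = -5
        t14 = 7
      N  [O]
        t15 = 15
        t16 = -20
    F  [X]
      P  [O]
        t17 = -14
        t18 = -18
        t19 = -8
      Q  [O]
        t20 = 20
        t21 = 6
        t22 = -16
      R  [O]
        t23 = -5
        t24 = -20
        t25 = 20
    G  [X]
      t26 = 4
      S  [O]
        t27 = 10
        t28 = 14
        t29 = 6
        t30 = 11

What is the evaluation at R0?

-16

H (O): min(-17, -15, -11) = -17
J (O): min(-5, -20) = -20
C (X): max(-19, -17, -20) = -17
K (O): min(-7, -13, 8) = -13
L (O): min(-7, 1) = -7
D (X): max(-13, 20, -7) = 20
A (O): min(-17, 20) = -17
M (O): min(-5, 7) = -5
N (O): min(15, -20) = -20
E (X): max(-5, -20) = -5
P (O): min(-14, -18, -8) = -18
Q (O): min(20, 6, -16) = -16
R (O): min(-5, -20, 20) = -20
F (X): max(-18, -16, -20) = -16
S (O): min(10, 14, 6, 11) = 6
G (X): max(4, 6) = 6
B (O): min(-5, -16, 6) = -16
R0 (X): max(-17, -16) = -16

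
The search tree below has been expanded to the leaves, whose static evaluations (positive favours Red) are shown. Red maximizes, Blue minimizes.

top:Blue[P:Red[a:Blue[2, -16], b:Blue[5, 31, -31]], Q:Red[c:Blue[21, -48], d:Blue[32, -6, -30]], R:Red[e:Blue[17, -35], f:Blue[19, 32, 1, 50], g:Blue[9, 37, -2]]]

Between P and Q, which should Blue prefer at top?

a (Blue): min(2, -16) = -16
b (Blue): min(5, 31, -31) = -31
P (Red): max(-16, -31) = -16
c (Blue): min(21, -48) = -48
d (Blue): min(32, -6, -30) = -30
Q (Red): max(-48, -30) = -30
Blue prefers the lower value; P=-16, Q=-30. Q is better since -30 < -16.

Q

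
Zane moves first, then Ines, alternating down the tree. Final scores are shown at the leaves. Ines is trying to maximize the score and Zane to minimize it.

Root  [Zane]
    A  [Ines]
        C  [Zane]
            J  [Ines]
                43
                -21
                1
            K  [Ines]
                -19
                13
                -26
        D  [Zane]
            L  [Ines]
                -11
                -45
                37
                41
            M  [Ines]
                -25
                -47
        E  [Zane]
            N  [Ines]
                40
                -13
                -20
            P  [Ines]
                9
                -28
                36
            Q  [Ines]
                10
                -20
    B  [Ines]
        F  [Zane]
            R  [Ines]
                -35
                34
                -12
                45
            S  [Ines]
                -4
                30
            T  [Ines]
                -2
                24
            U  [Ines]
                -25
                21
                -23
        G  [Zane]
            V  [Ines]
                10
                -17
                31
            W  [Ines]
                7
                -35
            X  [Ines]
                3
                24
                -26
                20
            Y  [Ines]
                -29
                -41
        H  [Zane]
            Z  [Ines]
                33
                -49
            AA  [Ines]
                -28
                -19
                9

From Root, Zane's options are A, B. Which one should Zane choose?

A

J (Ines): max(43, -21, 1) = 43
K (Ines): max(-19, 13, -26) = 13
C (Zane): min(43, 13) = 13
L (Ines): max(-11, -45, 37, 41) = 41
M (Ines): max(-25, -47) = -25
D (Zane): min(41, -25) = -25
N (Ines): max(40, -13, -20) = 40
P (Ines): max(9, -28, 36) = 36
Q (Ines): max(10, -20) = 10
E (Zane): min(40, 36, 10) = 10
A (Ines): max(13, -25, 10) = 13
R (Ines): max(-35, 34, -12, 45) = 45
S (Ines): max(-4, 30) = 30
T (Ines): max(-2, 24) = 24
U (Ines): max(-25, 21, -23) = 21
F (Zane): min(45, 30, 24, 21) = 21
V (Ines): max(10, -17, 31) = 31
W (Ines): max(7, -35) = 7
X (Ines): max(3, 24, -26, 20) = 24
Y (Ines): max(-29, -41) = -29
G (Zane): min(31, 7, 24, -29) = -29
Z (Ines): max(33, -49) = 33
AA (Ines): max(-28, -19, 9) = 9
H (Zane): min(33, 9) = 9
B (Ines): max(21, -29, 9) = 21
Root (Zane): min(13, 21) = 13
Zane at Root wants the lowest of {A=13, B=21}, so chooses A.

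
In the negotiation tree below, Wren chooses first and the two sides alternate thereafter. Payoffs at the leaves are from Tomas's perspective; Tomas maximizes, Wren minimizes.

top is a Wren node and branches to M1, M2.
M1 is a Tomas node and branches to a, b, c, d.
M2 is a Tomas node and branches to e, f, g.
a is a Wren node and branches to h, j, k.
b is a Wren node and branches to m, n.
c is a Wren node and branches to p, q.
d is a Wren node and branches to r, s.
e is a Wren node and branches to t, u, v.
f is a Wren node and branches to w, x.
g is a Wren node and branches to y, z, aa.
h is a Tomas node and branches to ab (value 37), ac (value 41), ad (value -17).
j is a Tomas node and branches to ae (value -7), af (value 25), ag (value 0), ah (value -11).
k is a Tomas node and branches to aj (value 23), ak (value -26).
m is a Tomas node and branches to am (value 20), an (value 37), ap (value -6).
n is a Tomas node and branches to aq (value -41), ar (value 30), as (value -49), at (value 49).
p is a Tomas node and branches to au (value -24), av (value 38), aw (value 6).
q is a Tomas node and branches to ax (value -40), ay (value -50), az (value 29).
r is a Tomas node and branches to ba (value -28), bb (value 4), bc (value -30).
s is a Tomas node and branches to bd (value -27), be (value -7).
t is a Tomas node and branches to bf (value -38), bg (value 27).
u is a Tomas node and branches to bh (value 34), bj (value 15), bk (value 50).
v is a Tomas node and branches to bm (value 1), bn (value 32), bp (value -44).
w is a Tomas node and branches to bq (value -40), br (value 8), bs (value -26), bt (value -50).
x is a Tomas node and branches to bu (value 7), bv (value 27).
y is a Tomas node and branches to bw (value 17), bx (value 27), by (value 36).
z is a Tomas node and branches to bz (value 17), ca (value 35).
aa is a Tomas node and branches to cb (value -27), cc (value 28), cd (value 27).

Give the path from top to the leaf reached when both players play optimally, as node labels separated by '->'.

top -> M2 -> g -> aa -> cc

h (Tomas): max(37, 41, -17) = 41
j (Tomas): max(-7, 25, 0, -11) = 25
k (Tomas): max(23, -26) = 23
a (Wren): min(41, 25, 23) = 23
m (Tomas): max(20, 37, -6) = 37
n (Tomas): max(-41, 30, -49, 49) = 49
b (Wren): min(37, 49) = 37
p (Tomas): max(-24, 38, 6) = 38
q (Tomas): max(-40, -50, 29) = 29
c (Wren): min(38, 29) = 29
r (Tomas): max(-28, 4, -30) = 4
s (Tomas): max(-27, -7) = -7
d (Wren): min(4, -7) = -7
M1 (Tomas): max(23, 37, 29, -7) = 37
t (Tomas): max(-38, 27) = 27
u (Tomas): max(34, 15, 50) = 50
v (Tomas): max(1, 32, -44) = 32
e (Wren): min(27, 50, 32) = 27
w (Tomas): max(-40, 8, -26, -50) = 8
x (Tomas): max(7, 27) = 27
f (Wren): min(8, 27) = 8
y (Tomas): max(17, 27, 36) = 36
z (Tomas): max(17, 35) = 35
aa (Tomas): max(-27, 28, 27) = 28
g (Wren): min(36, 35, 28) = 28
M2 (Tomas): max(27, 8, 28) = 28
top (Wren): min(37, 28) = 28
At top, Wren picks M2 (lowest: 28).
At M2, Tomas picks g (highest: 28).
At g, Wren picks aa (lowest: 28).
At aa, Tomas picks cc (highest: 28).
Terminal value 28.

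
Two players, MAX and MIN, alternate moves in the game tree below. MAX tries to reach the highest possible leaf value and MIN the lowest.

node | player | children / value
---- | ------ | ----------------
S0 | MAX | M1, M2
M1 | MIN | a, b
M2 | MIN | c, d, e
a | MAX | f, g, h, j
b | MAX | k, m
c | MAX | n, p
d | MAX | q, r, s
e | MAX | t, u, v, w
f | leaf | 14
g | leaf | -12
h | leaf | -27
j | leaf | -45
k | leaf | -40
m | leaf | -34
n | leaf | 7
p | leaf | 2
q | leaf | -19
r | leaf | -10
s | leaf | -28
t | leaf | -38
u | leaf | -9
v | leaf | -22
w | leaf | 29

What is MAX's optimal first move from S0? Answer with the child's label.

M2

a (MAX): max(14, -12, -27, -45) = 14
b (MAX): max(-40, -34) = -34
M1 (MIN): min(14, -34) = -34
c (MAX): max(7, 2) = 7
d (MAX): max(-19, -10, -28) = -10
e (MAX): max(-38, -9, -22, 29) = 29
M2 (MIN): min(7, -10, 29) = -10
S0 (MAX): max(-34, -10) = -10
MAX at S0 wants the highest of {M1=-34, M2=-10}, so chooses M2.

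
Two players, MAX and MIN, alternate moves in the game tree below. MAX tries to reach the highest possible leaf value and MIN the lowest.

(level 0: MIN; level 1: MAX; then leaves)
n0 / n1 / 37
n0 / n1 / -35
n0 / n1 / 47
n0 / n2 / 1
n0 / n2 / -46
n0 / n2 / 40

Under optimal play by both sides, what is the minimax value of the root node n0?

n1 (MAX): max(37, -35, 47) = 47
n2 (MAX): max(1, -46, 40) = 40
n0 (MIN): min(47, 40) = 40

40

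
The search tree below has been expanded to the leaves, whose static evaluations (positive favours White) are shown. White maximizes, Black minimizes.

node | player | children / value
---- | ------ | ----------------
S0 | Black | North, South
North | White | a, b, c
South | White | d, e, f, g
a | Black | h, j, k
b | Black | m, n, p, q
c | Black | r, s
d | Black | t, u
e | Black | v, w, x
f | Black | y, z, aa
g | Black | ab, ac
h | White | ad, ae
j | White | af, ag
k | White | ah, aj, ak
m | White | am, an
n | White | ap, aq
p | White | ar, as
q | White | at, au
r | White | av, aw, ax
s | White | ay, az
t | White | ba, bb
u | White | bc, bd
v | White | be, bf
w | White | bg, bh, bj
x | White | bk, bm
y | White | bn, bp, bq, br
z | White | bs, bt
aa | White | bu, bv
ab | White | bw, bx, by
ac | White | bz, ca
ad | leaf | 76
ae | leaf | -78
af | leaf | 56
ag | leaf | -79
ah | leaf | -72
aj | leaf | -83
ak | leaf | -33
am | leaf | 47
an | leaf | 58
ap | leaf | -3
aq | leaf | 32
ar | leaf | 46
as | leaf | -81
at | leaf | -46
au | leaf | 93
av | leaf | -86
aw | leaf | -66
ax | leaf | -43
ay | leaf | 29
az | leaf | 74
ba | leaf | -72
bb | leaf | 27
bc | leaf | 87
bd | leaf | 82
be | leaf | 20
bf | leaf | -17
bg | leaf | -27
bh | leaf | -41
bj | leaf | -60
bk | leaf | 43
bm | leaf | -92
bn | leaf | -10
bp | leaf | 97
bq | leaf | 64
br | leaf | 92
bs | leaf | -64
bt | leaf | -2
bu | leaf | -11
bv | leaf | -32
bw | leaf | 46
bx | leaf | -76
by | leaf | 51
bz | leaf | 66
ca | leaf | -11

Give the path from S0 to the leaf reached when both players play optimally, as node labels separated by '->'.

S0 -> North -> b -> n -> aq

h (White): max(76, -78) = 76
j (White): max(56, -79) = 56
k (White): max(-72, -83, -33) = -33
a (Black): min(76, 56, -33) = -33
m (White): max(47, 58) = 58
n (White): max(-3, 32) = 32
p (White): max(46, -81) = 46
q (White): max(-46, 93) = 93
b (Black): min(58, 32, 46, 93) = 32
r (White): max(-86, -66, -43) = -43
s (White): max(29, 74) = 74
c (Black): min(-43, 74) = -43
North (White): max(-33, 32, -43) = 32
t (White): max(-72, 27) = 27
u (White): max(87, 82) = 87
d (Black): min(27, 87) = 27
v (White): max(20, -17) = 20
w (White): max(-27, -41, -60) = -27
x (White): max(43, -92) = 43
e (Black): min(20, -27, 43) = -27
y (White): max(-10, 97, 64, 92) = 97
z (White): max(-64, -2) = -2
aa (White): max(-11, -32) = -11
f (Black): min(97, -2, -11) = -11
ab (White): max(46, -76, 51) = 51
ac (White): max(66, -11) = 66
g (Black): min(51, 66) = 51
South (White): max(27, -27, -11, 51) = 51
S0 (Black): min(32, 51) = 32
At S0, Black picks North (lowest: 32).
At North, White picks b (highest: 32).
At b, Black picks n (lowest: 32).
At n, White picks aq (highest: 32).
Terminal value 32.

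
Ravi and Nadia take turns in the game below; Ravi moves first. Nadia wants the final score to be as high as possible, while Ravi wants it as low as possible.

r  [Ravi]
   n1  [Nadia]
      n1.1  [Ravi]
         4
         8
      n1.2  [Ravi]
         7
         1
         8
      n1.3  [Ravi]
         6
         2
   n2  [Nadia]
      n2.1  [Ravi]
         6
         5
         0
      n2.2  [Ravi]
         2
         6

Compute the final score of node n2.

n2.1 (Ravi): min(6, 5, 0) = 0
n2.2 (Ravi): min(2, 6) = 2
n2 (Nadia): max(0, 2) = 2

2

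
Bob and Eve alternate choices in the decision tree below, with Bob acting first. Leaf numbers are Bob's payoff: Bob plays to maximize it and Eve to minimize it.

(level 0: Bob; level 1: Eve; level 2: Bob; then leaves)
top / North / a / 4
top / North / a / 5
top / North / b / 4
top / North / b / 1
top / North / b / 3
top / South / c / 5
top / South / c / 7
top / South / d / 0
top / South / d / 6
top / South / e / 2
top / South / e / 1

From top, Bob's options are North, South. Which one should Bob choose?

North

a (Bob): max(4, 5) = 5
b (Bob): max(4, 1, 3) = 4
North (Eve): min(5, 4) = 4
c (Bob): max(5, 7) = 7
d (Bob): max(0, 6) = 6
e (Bob): max(2, 1) = 2
South (Eve): min(7, 6, 2) = 2
top (Bob): max(4, 2) = 4
Bob at top wants the highest of {North=4, South=2}, so chooses North.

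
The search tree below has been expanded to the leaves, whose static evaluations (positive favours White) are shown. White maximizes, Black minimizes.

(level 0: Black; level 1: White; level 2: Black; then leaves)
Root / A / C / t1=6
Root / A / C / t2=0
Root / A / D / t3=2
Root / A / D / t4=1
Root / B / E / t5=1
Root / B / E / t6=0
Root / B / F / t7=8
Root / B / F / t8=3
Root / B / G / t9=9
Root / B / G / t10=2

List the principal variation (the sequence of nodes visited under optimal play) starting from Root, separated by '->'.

C (Black): min(6, 0) = 0
D (Black): min(2, 1) = 1
A (White): max(0, 1) = 1
E (Black): min(1, 0) = 0
F (Black): min(8, 3) = 3
G (Black): min(9, 2) = 2
B (White): max(0, 3, 2) = 3
Root (Black): min(1, 3) = 1
At Root, Black picks A (lowest: 1).
At A, White picks D (highest: 1).
At D, Black picks t4 (lowest: 1).
Terminal value 1.

Root -> A -> D -> t4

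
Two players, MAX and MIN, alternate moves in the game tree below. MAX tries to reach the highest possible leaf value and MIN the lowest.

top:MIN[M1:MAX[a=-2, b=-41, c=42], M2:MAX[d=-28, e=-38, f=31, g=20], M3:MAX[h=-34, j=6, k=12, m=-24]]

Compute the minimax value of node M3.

M3 (MAX): max(-34, 6, 12, -24) = 12

12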